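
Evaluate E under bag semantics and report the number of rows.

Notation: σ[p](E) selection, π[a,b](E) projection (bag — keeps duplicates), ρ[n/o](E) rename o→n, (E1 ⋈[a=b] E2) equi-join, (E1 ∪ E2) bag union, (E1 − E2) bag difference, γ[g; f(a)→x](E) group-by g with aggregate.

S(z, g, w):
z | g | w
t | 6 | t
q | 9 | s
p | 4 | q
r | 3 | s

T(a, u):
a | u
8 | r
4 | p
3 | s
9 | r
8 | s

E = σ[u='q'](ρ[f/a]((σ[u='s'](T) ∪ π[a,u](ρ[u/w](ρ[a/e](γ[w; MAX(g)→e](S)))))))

Per-node cardinality:
  T → 5
  σ[u='s'](T) → 2
  S → 4
  γ[w; MAX(g)→e](S) → 3
  ρ[a/e](γ[w; MAX(g)→e](S)) → 3
  ρ[u/w](ρ[a/e](γ[w; MAX(g)→e](S))) → 3
  π[a,u](ρ[u/w](ρ[a/e](γ[w; MAX(g)→e](S)))) → 3
  (σ[u='s'](T) ∪ π[a,u](ρ[u/w](ρ[a/e](γ[w; MAX(g)→e](S))))) → 5
  ρ[f/a]((σ[u='s'](T) ∪ π[a,u](ρ[u/w](ρ[a/e](γ[w; MAX(g)→e](S)))))) → 5
  σ[u='q'](ρ[f/a]((σ[u='s'](T) ∪ π[a,u](ρ[u/w](ρ[a/e](γ[w; MAX(g)→e](S))))))) → 1

|E| = 1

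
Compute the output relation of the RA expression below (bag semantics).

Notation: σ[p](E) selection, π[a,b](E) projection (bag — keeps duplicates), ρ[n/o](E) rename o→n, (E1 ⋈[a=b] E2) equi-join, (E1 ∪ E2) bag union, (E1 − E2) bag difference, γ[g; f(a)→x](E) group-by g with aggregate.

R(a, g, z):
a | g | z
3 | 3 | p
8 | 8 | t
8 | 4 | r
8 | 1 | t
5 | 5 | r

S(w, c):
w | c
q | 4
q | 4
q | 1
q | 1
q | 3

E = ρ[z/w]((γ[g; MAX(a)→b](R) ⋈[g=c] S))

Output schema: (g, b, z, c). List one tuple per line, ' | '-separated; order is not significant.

Stepwise |·|:
  R → 5
  γ[g; MAX(a)→b](R) → 5
  S → 5
  (γ[g; MAX(a)→b](R) ⋈[g=c] S) → 5
  ρ[z/w]((γ[g; MAX(a)→b](R) ⋈[g=c] S)) → 5

== RESULT ==
g | b | z | c
1 | 8 | q | 1
1 | 8 | q | 1
3 | 3 | q | 3
4 | 8 | q | 4
4 | 8 | q | 4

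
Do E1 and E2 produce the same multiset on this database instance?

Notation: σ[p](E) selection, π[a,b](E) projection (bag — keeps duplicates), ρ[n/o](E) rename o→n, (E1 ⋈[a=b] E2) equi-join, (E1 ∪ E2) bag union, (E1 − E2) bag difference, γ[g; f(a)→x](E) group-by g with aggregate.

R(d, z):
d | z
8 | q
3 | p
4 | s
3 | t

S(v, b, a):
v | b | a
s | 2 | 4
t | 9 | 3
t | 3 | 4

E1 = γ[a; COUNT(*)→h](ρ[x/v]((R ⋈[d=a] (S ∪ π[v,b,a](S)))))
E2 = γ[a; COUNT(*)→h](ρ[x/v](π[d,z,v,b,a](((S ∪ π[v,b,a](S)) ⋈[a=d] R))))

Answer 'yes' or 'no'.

E1 row counts bottom-up:
  R → 4
  S → 3
  S → 3
  π[v,b,a](S) → 3
  (S ∪ π[v,b,a](S)) → 6
  (R ⋈[d=a] (S ∪ π[v,b,a](S))) → 8
  ρ[x/v]((R ⋈[d=a] (S ∪ π[v,b,a](S)))) → 8
  γ[a; COUNT(*)→h](ρ[x/v]((R ⋈[d=a] (S ∪ π[v,b,a](S))))) → 2
E2 row counts bottom-up:
  S → 3
  S → 3
  π[v,b,a](S) → 3
  (S ∪ π[v,b,a](S)) → 6
  R → 4
  ((S ∪ π[v,b,a](S)) ⋈[a=d] R) → 8
  π[d,z,v,b,a](((S ∪ π[v,b,a](S)) ⋈[a=d] R)) → 8
  ρ[x/v](π[d,z,v,b,a](((S ∪ π[v,b,a](S)) ⋈[a=d] R))) → 8
  γ[a; COUNT(*)→h](ρ[x/v](π[d,z,v,b,a](((S ∪ π[v,b,a](S)) ⋈[a=d] R)))) → 2

E1 and E2 produce the same multiset:
a | h
3 | 4
4 | 4

yes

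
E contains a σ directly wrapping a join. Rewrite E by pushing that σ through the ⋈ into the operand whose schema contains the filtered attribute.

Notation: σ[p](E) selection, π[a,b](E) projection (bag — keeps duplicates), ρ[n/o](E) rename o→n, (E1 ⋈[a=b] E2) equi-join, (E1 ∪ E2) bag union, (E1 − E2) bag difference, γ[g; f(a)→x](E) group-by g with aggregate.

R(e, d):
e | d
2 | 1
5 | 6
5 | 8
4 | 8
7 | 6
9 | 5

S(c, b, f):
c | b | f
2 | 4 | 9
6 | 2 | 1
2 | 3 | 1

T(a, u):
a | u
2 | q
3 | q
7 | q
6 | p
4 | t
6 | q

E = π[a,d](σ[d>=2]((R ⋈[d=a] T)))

σ filters on d, owned by the left side.
E' = π[a,d]((σ[d>=2](R) ⋈[d=a] T))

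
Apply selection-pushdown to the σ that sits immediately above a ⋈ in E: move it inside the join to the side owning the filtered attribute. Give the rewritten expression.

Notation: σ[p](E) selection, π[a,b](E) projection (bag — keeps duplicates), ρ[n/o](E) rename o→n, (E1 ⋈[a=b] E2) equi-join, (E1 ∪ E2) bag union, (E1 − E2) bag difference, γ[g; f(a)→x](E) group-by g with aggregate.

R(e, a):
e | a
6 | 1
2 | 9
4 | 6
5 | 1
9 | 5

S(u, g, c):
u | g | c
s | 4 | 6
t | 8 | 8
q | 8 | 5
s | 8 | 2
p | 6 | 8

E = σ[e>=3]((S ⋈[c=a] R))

σ filters on e, owned by the right side.
E' = (S ⋈[c=a] σ[e>=3](R))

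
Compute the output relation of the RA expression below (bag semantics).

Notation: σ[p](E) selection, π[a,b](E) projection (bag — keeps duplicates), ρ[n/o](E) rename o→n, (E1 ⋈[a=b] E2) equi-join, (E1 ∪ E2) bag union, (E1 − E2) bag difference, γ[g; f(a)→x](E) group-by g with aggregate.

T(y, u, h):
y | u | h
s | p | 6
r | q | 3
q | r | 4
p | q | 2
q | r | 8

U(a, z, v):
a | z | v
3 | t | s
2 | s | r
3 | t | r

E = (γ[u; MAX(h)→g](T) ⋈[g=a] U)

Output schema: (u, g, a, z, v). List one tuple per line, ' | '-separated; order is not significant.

Subexpression sizes:
  T → 5
  γ[u; MAX(h)→g](T) → 3
  U → 3
  (γ[u; MAX(h)→g](T) ⋈[g=a] U) → 2

== RESULT ==
u | g | a | z | v
q | 3 | 3 | t | r
q | 3 | 3 | t | s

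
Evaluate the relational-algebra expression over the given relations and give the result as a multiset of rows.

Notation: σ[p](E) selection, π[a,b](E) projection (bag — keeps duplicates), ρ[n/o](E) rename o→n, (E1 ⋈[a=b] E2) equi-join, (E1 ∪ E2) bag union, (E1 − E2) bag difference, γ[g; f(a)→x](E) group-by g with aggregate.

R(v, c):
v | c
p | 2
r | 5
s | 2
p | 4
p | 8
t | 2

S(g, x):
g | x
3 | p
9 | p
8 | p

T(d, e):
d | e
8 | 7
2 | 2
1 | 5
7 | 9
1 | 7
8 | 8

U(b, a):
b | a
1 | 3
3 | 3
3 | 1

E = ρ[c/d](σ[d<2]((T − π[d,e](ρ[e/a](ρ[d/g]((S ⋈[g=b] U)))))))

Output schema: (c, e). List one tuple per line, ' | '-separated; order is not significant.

Stepwise |·|:
  T → 6
  S → 3
  U → 3
  (S ⋈[g=b] U) → 2
  ρ[d/g]((S ⋈[g=b] U)) → 2
  ρ[e/a](ρ[d/g]((S ⋈[g=b] U))) → 2
  π[d,e](ρ[e/a](ρ[d/g]((S ⋈[g=b] U)))) → 2
  (T − π[d,e](ρ[e/a](ρ[d/g]((S ⋈[g=b] U))))) → 6
  σ[d<2]((T − π[d,e](ρ[e/a](ρ[d/g]((S ⋈[g=b] U)))))) → 2
  ρ[c/d](σ[d<2]((T − π[d,e](ρ[e/a](ρ[d/g]((S ⋈[g=b] U))))))) → 2

== RESULT ==
c | e
1 | 5
1 | 7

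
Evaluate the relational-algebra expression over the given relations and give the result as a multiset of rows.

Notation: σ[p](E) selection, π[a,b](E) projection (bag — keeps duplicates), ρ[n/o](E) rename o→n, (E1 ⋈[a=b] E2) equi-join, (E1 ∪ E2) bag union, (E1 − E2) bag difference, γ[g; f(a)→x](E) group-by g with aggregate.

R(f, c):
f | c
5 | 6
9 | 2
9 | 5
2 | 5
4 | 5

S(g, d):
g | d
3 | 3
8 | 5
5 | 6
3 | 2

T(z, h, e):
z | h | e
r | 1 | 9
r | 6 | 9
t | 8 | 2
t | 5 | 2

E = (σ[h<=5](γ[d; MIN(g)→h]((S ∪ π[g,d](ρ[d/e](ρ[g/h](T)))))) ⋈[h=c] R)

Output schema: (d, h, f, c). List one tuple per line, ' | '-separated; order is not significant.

Row counts bottom-up:
  S → 4
  T → 4
  ρ[g/h](T) → 4
  ρ[d/e](ρ[g/h](T)) → 4
  π[g,d](ρ[d/e](ρ[g/h](T))) → 4
  (S ∪ π[g,d](ρ[d/e](ρ[g/h](T)))) → 8
  γ[d; MIN(g)→h]((S ∪ π[g,d](ρ[d/e](ρ[g/h](T))))) → 5
  σ[h<=5](γ[d; MIN(g)→h]((S ∪ π[g,d](ρ[d/e](ρ[g/h](T)))))) → 4
  R → 5
  (σ[h<=5](γ[d; MIN(g)→h]((S ∪ π[g,d](ρ[d/e](ρ[g/h](T)))))) ⋈[h=c] R) → 3

== RESULT ==
d | h | f | c
6 | 5 | 2 | 5
6 | 5 | 4 | 5
6 | 5 | 9 | 5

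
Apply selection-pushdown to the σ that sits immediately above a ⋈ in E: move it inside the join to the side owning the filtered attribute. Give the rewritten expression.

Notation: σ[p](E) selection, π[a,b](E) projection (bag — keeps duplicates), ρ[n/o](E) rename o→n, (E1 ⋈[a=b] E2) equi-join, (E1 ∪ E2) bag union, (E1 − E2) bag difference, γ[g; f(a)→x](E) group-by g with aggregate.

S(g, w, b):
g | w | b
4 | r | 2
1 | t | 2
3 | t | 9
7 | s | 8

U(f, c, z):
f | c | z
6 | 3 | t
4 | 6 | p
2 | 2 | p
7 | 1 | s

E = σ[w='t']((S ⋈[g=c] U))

σ filters on w, owned by the left side.
E' = (σ[w='t'](S) ⋈[g=c] U)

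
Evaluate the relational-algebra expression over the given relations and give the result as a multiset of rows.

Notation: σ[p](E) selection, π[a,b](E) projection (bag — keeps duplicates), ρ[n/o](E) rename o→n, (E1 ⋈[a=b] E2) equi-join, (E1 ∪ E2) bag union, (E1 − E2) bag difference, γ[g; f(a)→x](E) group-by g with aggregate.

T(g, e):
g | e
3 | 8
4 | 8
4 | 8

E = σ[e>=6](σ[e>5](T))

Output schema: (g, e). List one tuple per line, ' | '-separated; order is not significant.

Per-node cardinality:
  T → 3
  σ[e>5](T) → 3
  σ[e>=6](σ[e>5](T)) → 3

== RESULT ==
g | e
3 | 8
4 | 8
4 | 8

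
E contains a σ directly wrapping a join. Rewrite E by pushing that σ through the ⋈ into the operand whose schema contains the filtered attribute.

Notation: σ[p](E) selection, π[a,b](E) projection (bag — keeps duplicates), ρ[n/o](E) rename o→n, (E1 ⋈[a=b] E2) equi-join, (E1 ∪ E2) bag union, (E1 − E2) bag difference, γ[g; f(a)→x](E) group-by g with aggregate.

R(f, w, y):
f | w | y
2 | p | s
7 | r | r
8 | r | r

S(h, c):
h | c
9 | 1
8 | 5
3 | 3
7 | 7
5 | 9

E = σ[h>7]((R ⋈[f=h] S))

σ filters on h, owned by the right side.
E' = (R ⋈[f=h] σ[h>7](S))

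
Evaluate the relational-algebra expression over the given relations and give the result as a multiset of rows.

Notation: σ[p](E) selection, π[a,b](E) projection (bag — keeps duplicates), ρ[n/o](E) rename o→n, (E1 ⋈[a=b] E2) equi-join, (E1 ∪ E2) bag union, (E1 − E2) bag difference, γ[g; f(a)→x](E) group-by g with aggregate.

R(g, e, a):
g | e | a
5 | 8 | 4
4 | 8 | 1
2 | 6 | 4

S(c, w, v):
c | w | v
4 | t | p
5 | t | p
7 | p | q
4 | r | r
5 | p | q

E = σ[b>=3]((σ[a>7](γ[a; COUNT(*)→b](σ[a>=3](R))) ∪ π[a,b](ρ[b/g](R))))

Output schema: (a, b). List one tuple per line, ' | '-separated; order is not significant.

Per-node cardinality:
  R → 3
  σ[a>=3](R) → 2
  γ[a; COUNT(*)→b](σ[a>=3](R)) → 1
  σ[a>7](γ[a; COUNT(*)→b](σ[a>=3](R))) → 0
  R → 3
  ρ[b/g](R) → 3
  π[a,b](ρ[b/g](R)) → 3
  (σ[a>7](γ[a; COUNT(*)→b](σ[a>=3](R))) ∪ π[a,b](ρ[b/g](R))) → 3
  σ[b>=3]((σ[a>7](γ[a; COUNT(*)→b](σ[a>=3](R))) ∪ π[a,b](ρ[b/g](R)))) → 2

== RESULT ==
a | b
1 | 4
4 | 5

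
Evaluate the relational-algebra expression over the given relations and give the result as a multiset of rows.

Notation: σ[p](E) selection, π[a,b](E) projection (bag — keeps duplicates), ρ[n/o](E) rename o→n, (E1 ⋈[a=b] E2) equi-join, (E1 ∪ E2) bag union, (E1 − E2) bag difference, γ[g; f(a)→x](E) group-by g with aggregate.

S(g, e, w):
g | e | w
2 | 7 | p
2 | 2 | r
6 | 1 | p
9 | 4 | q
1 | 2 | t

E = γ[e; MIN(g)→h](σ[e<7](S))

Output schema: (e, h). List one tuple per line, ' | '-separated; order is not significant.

Per-node cardinality:
  S → 5
  σ[e<7](S) → 4
  γ[e; MIN(g)→h](σ[e<7](S)) → 3

== RESULT ==
e | h
1 | 6
2 | 1
4 | 9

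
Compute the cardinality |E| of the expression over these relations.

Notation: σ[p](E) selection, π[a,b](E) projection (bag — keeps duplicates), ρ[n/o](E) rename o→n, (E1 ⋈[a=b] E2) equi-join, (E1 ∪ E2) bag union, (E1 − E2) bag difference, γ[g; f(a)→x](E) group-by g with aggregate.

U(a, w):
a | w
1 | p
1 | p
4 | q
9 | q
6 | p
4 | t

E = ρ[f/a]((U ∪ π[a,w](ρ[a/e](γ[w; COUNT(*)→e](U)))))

Per-node cardinality:
  U → 6
  U → 6
  γ[w; COUNT(*)→e](U) → 3
  ρ[a/e](γ[w; COUNT(*)→e](U)) → 3
  π[a,w](ρ[a/e](γ[w; COUNT(*)→e](U))) → 3
  (U ∪ π[a,w](ρ[a/e](γ[w; COUNT(*)→e](U)))) → 9
  ρ[f/a]((U ∪ π[a,w](ρ[a/e](γ[w; COUNT(*)→e](U))))) → 9

|E| = 9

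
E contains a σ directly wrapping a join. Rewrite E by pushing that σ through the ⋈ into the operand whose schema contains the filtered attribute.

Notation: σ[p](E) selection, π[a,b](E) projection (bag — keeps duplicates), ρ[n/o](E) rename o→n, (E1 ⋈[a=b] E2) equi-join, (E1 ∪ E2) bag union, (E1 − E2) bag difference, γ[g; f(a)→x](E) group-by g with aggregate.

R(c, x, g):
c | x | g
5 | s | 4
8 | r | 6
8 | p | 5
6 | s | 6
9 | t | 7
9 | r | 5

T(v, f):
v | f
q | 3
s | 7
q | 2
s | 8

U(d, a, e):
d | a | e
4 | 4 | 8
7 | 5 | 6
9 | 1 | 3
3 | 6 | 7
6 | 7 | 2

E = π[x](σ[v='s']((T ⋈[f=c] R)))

σ filters on v, owned by the left side.
E' = π[x]((σ[v='s'](T) ⋈[f=c] R))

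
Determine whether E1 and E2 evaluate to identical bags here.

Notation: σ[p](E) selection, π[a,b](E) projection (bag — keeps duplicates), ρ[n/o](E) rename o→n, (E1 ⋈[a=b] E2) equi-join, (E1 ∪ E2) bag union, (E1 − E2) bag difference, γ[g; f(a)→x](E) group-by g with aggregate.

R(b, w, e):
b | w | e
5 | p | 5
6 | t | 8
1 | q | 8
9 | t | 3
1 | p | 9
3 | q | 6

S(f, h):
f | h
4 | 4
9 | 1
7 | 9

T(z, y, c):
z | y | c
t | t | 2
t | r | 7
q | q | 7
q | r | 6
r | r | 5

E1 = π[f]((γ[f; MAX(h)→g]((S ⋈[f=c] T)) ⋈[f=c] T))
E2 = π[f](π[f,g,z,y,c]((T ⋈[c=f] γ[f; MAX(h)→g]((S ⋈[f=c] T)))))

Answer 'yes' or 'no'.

E1 per-node cardinality:
  S → 3
  T → 5
  (S ⋈[f=c] T) → 2
  γ[f; MAX(h)→g]((S ⋈[f=c] T)) → 1
  T → 5
  (γ[f; MAX(h)→g]((S ⋈[f=c] T)) ⋈[f=c] T) → 2
  π[f]((γ[f; MAX(h)→g]((S ⋈[f=c] T)) ⋈[f=c] T)) → 2
E2 per-node cardinality:
  T → 5
  S → 3
  T → 5
  (S ⋈[f=c] T) → 2
  γ[f; MAX(h)→g]((S ⋈[f=c] T)) → 1
  (T ⋈[c=f] γ[f; MAX(h)→g]((S ⋈[f=c] T))) → 2
  π[f,g,z,y,c]((T ⋈[c=f] γ[f; MAX(h)→g]((S ⋈[f=c] T)))) → 2
  π[f](π[f,g,z,y,c]((T ⋈[c=f] γ[f; MAX(h)→g]((S ⋈[f=c] T))))) → 2

E1 and E2 produce the same multiset:
f
7
7

yes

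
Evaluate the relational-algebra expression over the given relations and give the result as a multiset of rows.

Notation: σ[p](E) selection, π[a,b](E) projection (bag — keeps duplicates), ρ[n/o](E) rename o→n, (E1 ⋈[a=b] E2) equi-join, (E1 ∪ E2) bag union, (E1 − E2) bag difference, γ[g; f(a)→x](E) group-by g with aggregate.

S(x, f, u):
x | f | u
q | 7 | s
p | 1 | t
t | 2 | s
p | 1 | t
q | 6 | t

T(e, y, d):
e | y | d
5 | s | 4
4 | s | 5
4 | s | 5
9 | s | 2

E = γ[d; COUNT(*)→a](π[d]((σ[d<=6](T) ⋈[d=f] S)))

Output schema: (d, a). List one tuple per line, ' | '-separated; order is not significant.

Row counts bottom-up:
  T → 4
  σ[d<=6](T) → 4
  S → 5
  (σ[d<=6](T) ⋈[d=f] S) → 1
  π[d]((σ[d<=6](T) ⋈[d=f] S)) → 1
  γ[d; COUNT(*)→a](π[d]((σ[d<=6](T) ⋈[d=f] S))) → 1

== RESULT ==
d | a
2 | 1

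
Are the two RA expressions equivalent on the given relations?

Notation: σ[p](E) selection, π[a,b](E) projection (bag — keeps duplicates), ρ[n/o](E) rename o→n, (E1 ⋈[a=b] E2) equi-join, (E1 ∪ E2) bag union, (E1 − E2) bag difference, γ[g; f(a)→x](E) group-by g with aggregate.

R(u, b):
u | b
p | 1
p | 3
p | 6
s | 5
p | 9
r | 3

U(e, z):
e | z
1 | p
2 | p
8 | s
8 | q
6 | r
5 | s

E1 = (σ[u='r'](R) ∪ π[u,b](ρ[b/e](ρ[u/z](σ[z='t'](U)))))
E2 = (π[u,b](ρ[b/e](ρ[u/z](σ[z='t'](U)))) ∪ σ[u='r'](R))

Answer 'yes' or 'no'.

E1 stepwise |·|:
  R → 6
  σ[u='r'](R) → 1
  U → 6
  σ[z='t'](U) → 0
  ρ[u/z](σ[z='t'](U)) → 0
  ρ[b/e](ρ[u/z](σ[z='t'](U))) → 0
  π[u,b](ρ[b/e](ρ[u/z](σ[z='t'](U)))) → 0
  (σ[u='r'](R) ∪ π[u,b](ρ[b/e](ρ[u/z](σ[z='t'](U))))) → 1
E2 stepwise |·|:
  U → 6
  σ[z='t'](U) → 0
  ρ[u/z](σ[z='t'](U)) → 0
  ρ[b/e](ρ[u/z](σ[z='t'](U))) → 0
  π[u,b](ρ[b/e](ρ[u/z](σ[z='t'](U)))) → 0
  R → 6
  σ[u='r'](R) → 1
  (π[u,b](ρ[b/e](ρ[u/z](σ[z='t'](U)))) ∪ σ[u='r'](R)) → 1

E1 and E2 produce the same multiset:
u | b
r | 3

yes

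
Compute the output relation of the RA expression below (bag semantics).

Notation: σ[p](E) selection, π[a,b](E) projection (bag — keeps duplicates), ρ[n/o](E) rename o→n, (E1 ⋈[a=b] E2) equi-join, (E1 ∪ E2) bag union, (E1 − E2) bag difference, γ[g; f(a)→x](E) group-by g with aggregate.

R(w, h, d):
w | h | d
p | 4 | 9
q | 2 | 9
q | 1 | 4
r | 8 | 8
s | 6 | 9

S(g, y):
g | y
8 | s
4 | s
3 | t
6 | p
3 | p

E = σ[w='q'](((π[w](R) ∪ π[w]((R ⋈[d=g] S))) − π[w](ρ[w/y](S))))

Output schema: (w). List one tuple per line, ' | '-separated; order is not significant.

Stepwise |·|:
  R → 5
  π[w](R) → 5
  R → 5
  S → 5
  (R ⋈[d=g] S) → 2
  π[w]((R ⋈[d=g] S)) → 2
  (π[w](R) ∪ π[w]((R ⋈[d=g] S))) → 7
  S → 5
  ρ[w/y](S) → 5
  π[w](ρ[w/y](S)) → 5
  ((π[w](R) ∪ π[w]((R ⋈[d=g] S))) − π[w](ρ[w/y](S))) → 5
  σ[w='q'](((π[w](R) ∪ π[w]((R ⋈[d=g] S))) − π[w](ρ[w/y](S)))) → 3

== RESULT ==
w
q
q
q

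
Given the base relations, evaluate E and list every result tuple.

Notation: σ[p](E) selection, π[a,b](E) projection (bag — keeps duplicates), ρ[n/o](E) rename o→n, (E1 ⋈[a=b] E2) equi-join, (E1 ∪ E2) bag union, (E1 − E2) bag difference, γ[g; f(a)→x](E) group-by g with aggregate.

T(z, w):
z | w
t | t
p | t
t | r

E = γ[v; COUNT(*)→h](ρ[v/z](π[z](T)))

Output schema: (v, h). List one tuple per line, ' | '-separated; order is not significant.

Per-node cardinality:
  T → 3
  π[z](T) → 3
  ρ[v/z](π[z](T)) → 3
  γ[v; COUNT(*)→h](ρ[v/z](π[z](T))) → 2

== RESULT ==
v | h
p | 1
t | 2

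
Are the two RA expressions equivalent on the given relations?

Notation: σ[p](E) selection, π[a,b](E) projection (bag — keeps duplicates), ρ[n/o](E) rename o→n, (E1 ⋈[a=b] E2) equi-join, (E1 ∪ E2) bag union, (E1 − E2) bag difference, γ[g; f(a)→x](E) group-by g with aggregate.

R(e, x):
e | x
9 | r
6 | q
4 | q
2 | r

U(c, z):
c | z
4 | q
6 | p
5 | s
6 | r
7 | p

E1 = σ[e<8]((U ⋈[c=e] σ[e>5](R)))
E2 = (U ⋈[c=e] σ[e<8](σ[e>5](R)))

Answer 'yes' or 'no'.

E1 row counts bottom-up:
  U → 5
  R → 4
  σ[e>5](R) → 2
  (U ⋈[c=e] σ[e>5](R)) → 2
  σ[e<8]((U ⋈[c=e] σ[e>5](R))) → 2
E2 row counts bottom-up:
  U → 5
  R → 4
  σ[e>5](R) → 2
  σ[e<8](σ[e>5](R)) → 1
  (U ⋈[c=e] σ[e<8](σ[e>5](R))) → 2

E1 and E2 produce the same multiset:
c | z | e | x
6 | p | 6 | q
6 | r | 6 | q

yes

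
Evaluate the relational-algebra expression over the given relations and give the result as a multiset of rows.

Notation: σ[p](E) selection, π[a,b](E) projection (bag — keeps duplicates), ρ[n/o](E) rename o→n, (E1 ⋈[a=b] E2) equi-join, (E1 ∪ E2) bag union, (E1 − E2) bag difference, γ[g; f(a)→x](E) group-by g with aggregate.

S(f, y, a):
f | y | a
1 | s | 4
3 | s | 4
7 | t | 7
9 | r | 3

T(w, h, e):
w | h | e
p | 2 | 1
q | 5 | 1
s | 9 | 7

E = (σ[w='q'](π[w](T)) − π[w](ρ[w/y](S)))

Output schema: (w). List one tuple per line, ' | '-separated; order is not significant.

Per-node cardinality:
  T → 3
  π[w](T) → 3
  σ[w='q'](π[w](T)) → 1
  S → 4
  ρ[w/y](S) → 4
  π[w](ρ[w/y](S)) → 4
  (σ[w='q'](π[w](T)) − π[w](ρ[w/y](S))) → 1

== RESULT ==
w
q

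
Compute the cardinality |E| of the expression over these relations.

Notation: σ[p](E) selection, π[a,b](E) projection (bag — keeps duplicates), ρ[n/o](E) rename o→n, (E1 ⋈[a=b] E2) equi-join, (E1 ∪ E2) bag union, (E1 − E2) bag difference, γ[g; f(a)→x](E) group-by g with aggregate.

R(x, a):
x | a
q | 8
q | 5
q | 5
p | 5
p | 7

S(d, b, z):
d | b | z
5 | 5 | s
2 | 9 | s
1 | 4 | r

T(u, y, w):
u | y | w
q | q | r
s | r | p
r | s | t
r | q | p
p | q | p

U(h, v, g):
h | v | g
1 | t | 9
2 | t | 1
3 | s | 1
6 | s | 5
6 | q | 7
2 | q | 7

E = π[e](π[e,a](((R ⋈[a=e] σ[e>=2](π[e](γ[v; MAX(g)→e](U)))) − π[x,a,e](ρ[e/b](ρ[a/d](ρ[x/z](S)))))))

Per-node cardinality:
  R → 5
  U → 6
  γ[v; MAX(g)→e](U) → 3
  π[e](γ[v; MAX(g)→e](U)) → 3
  σ[e>=2](π[e](γ[v; MAX(g)→e](U))) → 3
  (R ⋈[a=e] σ[e>=2](π[e](γ[v; MAX(g)→e](U)))) → 4
  S → 3
  ρ[x/z](S) → 3
  ρ[a/d](ρ[x/z](S)) → 3
  ρ[e/b](ρ[a/d](ρ[x/z](S))) → 3
  π[x,a,e](ρ[e/b](ρ[a/d](ρ[x/z](S)))) → 3
  ((R ⋈[a=e] σ[e>=2](π[e](γ[v; MAX(g)→e](U)))) − π[x,a,e](ρ[e/b](ρ[a/d](ρ[x/z](S))))) → 4
  π[e,a](((R ⋈[a=e] σ[e>=2](π[e](γ[v; MAX(g)→e](U)))) − π[x,a,e](ρ[e/b](ρ[a/d](ρ[x/z](S)))))) → 4
  π[e](π[e,a](((R ⋈[a=e] σ[e>=2](π[e](γ[v; MAX(g)→e](U)))) − π[x,a,e](ρ[e/b](ρ[a/d](ρ[x/z](S))))))) → 4

|E| = 4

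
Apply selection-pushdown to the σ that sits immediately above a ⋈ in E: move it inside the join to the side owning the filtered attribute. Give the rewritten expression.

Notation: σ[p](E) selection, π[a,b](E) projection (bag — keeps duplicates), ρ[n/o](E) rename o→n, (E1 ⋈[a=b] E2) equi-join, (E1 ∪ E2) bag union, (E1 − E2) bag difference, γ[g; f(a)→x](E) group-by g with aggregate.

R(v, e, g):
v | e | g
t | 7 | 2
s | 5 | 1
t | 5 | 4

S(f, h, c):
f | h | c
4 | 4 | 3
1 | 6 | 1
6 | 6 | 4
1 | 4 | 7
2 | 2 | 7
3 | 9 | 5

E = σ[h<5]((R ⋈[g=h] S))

σ filters on h, owned by the right side.
E' = (R ⋈[g=h] σ[h<5](S))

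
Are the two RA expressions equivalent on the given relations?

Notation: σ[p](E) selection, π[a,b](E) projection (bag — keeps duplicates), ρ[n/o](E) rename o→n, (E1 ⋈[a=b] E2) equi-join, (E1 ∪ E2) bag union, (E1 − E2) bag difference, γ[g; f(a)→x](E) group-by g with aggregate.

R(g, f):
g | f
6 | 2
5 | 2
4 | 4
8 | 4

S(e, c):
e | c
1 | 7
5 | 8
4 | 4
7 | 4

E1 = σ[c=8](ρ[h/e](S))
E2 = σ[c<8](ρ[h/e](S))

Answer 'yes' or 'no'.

E1 row counts bottom-up:
  S → 4
  ρ[h/e](S) → 4
  σ[c=8](ρ[h/e](S)) → 1
E2 row counts bottom-up:
  S → 4
  ρ[h/e](S) → 4
  σ[c<8](ρ[h/e](S)) → 3

E1 result:
h | c
5 | 8
E2 result:
h | c
1 | 7
4 | 4
7 | 4
Witness: (4, 4) appears 0× in E1 but 1× in E2.

no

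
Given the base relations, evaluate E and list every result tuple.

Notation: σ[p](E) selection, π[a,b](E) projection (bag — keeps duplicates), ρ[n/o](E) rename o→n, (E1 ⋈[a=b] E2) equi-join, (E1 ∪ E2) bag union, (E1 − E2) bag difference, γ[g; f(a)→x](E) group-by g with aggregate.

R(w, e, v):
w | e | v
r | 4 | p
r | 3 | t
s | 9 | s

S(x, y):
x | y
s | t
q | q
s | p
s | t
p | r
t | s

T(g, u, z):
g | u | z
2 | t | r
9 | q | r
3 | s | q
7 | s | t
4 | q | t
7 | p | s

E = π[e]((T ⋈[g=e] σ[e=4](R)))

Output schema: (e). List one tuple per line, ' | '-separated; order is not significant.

Per-node cardinality:
  T → 6
  R → 3
  σ[e=4](R) → 1
  (T ⋈[g=e] σ[e=4](R)) → 1
  π[e]((T ⋈[g=e] σ[e=4](R))) → 1

== RESULT ==
e
4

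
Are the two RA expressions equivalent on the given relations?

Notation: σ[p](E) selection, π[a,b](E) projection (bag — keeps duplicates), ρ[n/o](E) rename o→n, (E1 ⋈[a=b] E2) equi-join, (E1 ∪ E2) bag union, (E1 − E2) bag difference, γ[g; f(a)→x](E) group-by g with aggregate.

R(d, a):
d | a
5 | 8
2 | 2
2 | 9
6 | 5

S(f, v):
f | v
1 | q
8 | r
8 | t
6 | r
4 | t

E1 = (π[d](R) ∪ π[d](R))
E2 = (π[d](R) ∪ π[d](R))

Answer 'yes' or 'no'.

E1 subexpression sizes:
  R → 4
  π[d](R) → 4
  R → 4
  π[d](R) → 4
  (π[d](R) ∪ π[d](R)) → 8
E2 subexpression sizes:
  R → 4
  π[d](R) → 4
  R → 4
  π[d](R) → 4
  (π[d](R) ∪ π[d](R)) → 8

E1 and E2 produce the same multiset:
d
2
2
2
2
5
5
6
6

yes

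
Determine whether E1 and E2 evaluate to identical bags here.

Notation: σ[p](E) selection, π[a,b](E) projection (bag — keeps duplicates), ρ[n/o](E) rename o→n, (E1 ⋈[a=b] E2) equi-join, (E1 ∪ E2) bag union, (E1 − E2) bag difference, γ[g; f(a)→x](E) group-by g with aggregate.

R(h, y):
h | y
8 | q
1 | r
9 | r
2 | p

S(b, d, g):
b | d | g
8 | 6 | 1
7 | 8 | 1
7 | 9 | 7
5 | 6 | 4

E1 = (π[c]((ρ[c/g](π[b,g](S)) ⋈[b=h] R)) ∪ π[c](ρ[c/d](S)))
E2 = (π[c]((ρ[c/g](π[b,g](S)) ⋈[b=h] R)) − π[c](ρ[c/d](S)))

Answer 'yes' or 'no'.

E1 subexpression sizes:
  S → 4
  π[b,g](S) → 4
  ρ[c/g](π[b,g](S)) → 4
  R → 4
  (ρ[c/g](π[b,g](S)) ⋈[b=h] R) → 1
  π[c]((ρ[c/g](π[b,g](S)) ⋈[b=h] R)) → 1
  S → 4
  ρ[c/d](S) → 4
  π[c](ρ[c/d](S)) → 4
  (π[c]((ρ[c/g](π[b,g](S)) ⋈[b=h] R)) ∪ π[c](ρ[c/d](S))) → 5
E2 subexpression sizes:
  S → 4
  π[b,g](S) → 4
  ρ[c/g](π[b,g](S)) → 4
  R → 4
  (ρ[c/g](π[b,g](S)) ⋈[b=h] R) → 1
  π[c]((ρ[c/g](π[b,g](S)) ⋈[b=h] R)) → 1
  S → 4
  ρ[c/d](S) → 4
  π[c](ρ[c/d](S)) → 4
  (π[c]((ρ[c/g](π[b,g](S)) ⋈[b=h] R)) − π[c](ρ[c/d](S))) → 1

E1 result:
c
1
6
6
8
9
E2 result:
c
1
Witness: (6,) appears 2× in E1 but 0× in E2.

no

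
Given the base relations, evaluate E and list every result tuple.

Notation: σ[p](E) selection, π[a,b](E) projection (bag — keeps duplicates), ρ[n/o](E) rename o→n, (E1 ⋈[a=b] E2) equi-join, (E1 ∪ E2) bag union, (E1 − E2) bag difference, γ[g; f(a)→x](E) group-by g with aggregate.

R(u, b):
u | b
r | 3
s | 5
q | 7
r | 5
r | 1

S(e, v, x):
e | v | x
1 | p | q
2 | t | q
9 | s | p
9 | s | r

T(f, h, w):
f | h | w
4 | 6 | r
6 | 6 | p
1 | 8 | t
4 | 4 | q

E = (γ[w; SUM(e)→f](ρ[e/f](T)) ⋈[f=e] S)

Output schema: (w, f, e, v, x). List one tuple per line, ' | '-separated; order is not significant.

Per-node cardinality:
  T → 4
  ρ[e/f](T) → 4
  γ[w; SUM(e)→f](ρ[e/f](T)) → 4
  S → 4
  (γ[w; SUM(e)→f](ρ[e/f](T)) ⋈[f=e] S) → 1

== RESULT ==
w | f | e | v | x
t | 1 | 1 | p | q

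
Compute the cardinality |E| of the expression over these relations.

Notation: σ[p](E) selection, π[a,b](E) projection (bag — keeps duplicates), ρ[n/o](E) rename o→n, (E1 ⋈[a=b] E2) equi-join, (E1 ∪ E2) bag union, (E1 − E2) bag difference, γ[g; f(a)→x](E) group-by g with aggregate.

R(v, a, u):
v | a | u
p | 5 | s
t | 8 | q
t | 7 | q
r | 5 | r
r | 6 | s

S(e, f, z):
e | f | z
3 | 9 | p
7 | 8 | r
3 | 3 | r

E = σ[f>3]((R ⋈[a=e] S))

Subexpression sizes:
  R → 5
  S → 3
  (R ⋈[a=e] S) → 1
  σ[f>3]((R ⋈[a=e] S)) → 1

|E| = 1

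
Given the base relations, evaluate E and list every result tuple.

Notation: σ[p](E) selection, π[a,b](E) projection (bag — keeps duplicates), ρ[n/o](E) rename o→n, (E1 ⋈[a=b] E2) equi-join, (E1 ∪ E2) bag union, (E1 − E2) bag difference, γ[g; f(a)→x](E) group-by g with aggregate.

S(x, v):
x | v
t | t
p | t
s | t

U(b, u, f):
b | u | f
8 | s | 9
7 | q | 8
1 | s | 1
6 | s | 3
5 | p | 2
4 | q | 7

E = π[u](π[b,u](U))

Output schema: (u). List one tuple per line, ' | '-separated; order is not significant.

Per-node cardinality:
  U → 6
  π[b,u](U) → 6
  π[u](π[b,u](U)) → 6

== RESULT ==
u
p
q
q
s
s
s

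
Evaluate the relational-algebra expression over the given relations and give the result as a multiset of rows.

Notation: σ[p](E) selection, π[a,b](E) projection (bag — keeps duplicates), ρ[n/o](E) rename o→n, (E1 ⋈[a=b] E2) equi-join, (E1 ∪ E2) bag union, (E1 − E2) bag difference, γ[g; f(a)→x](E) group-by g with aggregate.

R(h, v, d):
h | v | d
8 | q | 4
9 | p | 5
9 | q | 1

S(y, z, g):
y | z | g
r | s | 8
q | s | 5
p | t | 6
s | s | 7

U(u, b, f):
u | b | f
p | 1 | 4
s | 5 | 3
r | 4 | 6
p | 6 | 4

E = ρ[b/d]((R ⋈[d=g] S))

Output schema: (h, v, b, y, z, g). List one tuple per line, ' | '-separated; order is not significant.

Per-node cardinality:
  R → 3
  S → 4
  (R ⋈[d=g] S) → 1
  ρ[b/d]((R ⋈[d=g] S)) → 1

== RESULT ==
h | v | b | y | z | g
9 | p | 5 | q | s | 5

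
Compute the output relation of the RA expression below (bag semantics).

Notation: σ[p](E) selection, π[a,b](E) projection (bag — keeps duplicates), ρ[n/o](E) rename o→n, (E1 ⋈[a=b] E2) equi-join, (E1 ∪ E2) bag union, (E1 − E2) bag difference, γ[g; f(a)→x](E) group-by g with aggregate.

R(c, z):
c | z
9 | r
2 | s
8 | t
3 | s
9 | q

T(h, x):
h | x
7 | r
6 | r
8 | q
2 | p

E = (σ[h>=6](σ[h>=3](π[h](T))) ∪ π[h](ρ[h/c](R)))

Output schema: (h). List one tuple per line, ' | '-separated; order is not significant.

Row counts bottom-up:
  T → 4
  π[h](T) → 4
  σ[h>=3](π[h](T)) → 3
  σ[h>=6](σ[h>=3](π[h](T))) → 3
  R → 5
  ρ[h/c](R) → 5
  π[h](ρ[h/c](R)) → 5
  (σ[h>=6](σ[h>=3](π[h](T))) ∪ π[h](ρ[h/c](R))) → 8

== RESULT ==
h
2
3
6
7
8
8
9
9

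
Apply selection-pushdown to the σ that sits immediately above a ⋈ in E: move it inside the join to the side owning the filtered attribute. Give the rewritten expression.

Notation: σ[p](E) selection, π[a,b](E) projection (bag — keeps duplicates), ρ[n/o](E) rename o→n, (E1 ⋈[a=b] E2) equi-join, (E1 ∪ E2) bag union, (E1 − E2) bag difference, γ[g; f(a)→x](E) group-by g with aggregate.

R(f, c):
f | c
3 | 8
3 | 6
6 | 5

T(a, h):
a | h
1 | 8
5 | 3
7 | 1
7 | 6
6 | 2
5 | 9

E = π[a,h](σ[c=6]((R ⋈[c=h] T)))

σ filters on c, owned by the left side.
E' = π[a,h]((σ[c=6](R) ⋈[c=h] T))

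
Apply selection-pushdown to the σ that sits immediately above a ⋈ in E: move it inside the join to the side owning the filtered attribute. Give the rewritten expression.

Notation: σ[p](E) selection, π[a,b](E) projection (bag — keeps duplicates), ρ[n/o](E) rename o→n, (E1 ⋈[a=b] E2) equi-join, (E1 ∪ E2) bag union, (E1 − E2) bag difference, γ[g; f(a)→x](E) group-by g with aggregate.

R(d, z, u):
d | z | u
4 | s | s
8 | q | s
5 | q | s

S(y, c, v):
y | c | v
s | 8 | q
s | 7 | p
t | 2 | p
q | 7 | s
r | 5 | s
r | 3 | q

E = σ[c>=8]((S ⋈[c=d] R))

σ filters on c, owned by the left side.
E' = (σ[c>=8](S) ⋈[c=d] R)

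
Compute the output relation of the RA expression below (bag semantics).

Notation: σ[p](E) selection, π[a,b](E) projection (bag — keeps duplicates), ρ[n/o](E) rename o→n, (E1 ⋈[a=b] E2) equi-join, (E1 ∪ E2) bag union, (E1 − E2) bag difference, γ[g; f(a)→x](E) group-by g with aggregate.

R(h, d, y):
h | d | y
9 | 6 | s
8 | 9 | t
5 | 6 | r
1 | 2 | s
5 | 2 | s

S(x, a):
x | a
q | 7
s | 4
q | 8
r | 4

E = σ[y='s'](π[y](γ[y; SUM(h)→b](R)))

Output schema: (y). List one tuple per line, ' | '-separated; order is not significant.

Stepwise |·|:
  R → 5
  γ[y; SUM(h)→b](R) → 3
  π[y](γ[y; SUM(h)→b](R)) → 3
  σ[y='s'](π[y](γ[y; SUM(h)→b](R))) → 1

== RESULT ==
y
s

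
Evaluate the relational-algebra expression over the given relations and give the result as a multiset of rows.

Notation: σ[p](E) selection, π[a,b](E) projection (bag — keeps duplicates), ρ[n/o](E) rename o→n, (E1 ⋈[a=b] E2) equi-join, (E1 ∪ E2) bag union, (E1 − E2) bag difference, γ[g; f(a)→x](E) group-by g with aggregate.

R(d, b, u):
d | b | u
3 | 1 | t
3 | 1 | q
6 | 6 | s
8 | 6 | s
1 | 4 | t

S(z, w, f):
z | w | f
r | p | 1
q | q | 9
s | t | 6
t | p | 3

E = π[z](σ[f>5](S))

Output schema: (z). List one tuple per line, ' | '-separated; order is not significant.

Per-node cardinality:
  S → 4
  σ[f>5](S) → 2
  π[z](σ[f>5](S)) → 2

== RESULT ==
z
q
s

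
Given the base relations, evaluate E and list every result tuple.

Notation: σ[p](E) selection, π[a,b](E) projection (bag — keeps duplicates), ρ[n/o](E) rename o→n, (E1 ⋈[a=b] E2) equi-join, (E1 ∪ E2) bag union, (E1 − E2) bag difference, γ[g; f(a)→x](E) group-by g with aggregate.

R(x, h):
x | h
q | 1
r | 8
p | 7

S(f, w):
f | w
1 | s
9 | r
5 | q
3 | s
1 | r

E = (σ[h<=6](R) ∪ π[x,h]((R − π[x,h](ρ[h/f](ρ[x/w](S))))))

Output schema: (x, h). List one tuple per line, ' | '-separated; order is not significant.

Stepwise |·|:
  R → 3
  σ[h<=6](R) → 1
  R → 3
  S → 5
  ρ[x/w](S) → 5
  ρ[h/f](ρ[x/w](S)) → 5
  π[x,h](ρ[h/f](ρ[x/w](S))) → 5
  (R − π[x,h](ρ[h/f](ρ[x/w](S)))) → 3
  π[x,h]((R − π[x,h](ρ[h/f](ρ[x/w](S))))) → 3
  (σ[h<=6](R) ∪ π[x,h]((R − π[x,h](ρ[h/f](ρ[x/w](S)))))) → 4

== RESULT ==
x | h
p | 7
q | 1
q | 1
r | 8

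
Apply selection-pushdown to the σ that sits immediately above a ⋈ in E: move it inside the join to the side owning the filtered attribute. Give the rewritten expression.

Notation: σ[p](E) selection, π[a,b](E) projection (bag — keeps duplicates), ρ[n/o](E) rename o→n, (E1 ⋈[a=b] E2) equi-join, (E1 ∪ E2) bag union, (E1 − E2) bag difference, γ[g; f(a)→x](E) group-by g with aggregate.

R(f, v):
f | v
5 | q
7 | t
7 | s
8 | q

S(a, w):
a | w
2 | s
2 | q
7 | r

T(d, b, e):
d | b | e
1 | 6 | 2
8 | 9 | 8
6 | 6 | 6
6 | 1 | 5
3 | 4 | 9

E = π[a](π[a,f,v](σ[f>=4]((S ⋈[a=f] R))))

σ filters on f, owned by the right side.
E' = π[a](π[a,f,v]((S ⋈[a=f] σ[f>=4](R))))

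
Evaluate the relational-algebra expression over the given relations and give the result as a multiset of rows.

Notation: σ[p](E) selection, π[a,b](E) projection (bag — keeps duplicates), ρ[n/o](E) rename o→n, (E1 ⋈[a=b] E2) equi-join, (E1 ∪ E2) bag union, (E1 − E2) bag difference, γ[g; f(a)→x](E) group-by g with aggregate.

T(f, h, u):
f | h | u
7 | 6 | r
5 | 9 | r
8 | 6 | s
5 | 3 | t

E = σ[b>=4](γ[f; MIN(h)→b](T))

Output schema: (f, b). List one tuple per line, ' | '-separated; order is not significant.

Subexpression sizes:
  T → 4
  γ[f; MIN(h)→b](T) → 3
  σ[b>=4](γ[f; MIN(h)→b](T)) → 2

== RESULT ==
f | b
7 | 6
8 | 6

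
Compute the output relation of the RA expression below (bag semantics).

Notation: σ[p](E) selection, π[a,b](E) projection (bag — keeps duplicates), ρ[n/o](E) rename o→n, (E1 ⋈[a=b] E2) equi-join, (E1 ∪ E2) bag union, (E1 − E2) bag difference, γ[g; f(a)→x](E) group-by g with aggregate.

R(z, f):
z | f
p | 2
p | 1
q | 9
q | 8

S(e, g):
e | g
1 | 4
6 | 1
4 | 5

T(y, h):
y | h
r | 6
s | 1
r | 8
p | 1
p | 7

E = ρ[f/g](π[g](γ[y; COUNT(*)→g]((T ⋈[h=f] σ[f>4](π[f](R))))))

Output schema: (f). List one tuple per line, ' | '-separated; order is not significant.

Row counts bottom-up:
  T → 5
  R → 4
  π[f](R) → 4
  σ[f>4](π[f](R)) → 2
  (T ⋈[h=f] σ[f>4](π[f](R))) → 1
  γ[y; COUNT(*)→g]((T ⋈[h=f] σ[f>4](π[f](R)))) → 1
  π[g](γ[y; COUNT(*)→g]((T ⋈[h=f] σ[f>4](π[f](R))))) → 1
  ρ[f/g](π[g](γ[y; COUNT(*)→g]((T ⋈[h=f] σ[f>4](π[f](R)))))) → 1

== RESULT ==
f
1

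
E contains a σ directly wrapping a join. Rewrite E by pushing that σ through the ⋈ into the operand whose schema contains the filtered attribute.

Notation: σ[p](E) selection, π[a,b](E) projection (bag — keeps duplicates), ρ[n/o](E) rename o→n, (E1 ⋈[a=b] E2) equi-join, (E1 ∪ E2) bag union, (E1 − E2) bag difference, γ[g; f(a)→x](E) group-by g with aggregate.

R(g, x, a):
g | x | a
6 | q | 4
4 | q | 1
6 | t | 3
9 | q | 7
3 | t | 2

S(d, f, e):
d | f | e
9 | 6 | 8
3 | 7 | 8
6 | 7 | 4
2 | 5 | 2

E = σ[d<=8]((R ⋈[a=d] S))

σ filters on d, owned by the right side.
E' = (R ⋈[a=d] σ[d<=8](S))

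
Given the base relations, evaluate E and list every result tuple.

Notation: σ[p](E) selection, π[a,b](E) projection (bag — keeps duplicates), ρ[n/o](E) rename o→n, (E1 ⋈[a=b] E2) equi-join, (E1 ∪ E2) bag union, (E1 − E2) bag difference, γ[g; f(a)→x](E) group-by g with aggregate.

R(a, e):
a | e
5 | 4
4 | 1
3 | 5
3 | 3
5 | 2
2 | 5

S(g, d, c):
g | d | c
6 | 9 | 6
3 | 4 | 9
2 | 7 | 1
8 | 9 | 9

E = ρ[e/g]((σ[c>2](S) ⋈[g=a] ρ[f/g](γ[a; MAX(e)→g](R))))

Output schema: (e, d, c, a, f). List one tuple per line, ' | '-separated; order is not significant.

Per-node cardinality:
  S → 4
  σ[c>2](S) → 3
  R → 6
  γ[a; MAX(e)→g](R) → 4
  ρ[f/g](γ[a; MAX(e)→g](R)) → 4
  (σ[c>2](S) ⋈[g=a] ρ[f/g](γ[a; MAX(e)→g](R))) → 1
  ρ[e/g]((σ[c>2](S) ⋈[g=a] ρ[f/g](γ[a; MAX(e)→g](R)))) → 1

== RESULT ==
e | d | c | a | f
3 | 4 | 9 | 3 | 5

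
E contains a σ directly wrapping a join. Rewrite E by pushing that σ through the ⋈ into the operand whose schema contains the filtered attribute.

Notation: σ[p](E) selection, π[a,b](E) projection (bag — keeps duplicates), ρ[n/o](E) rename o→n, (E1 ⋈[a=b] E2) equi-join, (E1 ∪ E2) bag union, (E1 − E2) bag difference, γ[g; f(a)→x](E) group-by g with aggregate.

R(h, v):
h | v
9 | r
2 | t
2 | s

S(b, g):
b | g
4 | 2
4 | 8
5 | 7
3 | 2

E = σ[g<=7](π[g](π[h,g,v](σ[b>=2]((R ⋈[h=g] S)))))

σ filters on b, owned by the right side.
E' = σ[g<=7](π[g](π[h,g,v]((R ⋈[h=g] σ[b>=2](S)))))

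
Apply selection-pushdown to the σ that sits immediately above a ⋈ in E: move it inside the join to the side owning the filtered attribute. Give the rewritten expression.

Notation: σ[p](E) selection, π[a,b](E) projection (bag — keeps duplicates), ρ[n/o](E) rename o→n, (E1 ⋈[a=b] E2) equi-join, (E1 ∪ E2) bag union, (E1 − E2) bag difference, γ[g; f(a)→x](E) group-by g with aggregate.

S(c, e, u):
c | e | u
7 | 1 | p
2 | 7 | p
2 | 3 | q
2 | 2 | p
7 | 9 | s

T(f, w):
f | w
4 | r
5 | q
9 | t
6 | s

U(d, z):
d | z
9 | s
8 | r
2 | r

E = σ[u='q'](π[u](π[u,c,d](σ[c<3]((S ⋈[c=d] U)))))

σ filters on c, owned by the left side.
E' = σ[u='q'](π[u](π[u,c,d]((σ[c<3](S) ⋈[c=d] U))))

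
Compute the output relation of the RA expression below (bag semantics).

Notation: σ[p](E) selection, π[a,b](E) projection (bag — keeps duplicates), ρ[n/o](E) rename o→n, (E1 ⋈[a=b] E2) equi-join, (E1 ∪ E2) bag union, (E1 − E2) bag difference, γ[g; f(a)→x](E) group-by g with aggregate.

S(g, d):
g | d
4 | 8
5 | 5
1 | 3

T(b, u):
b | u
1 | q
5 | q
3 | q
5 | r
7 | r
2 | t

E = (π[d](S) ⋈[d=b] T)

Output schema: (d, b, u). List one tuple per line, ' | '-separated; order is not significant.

Per-node cardinality:
  S → 3
  π[d](S) → 3
  T → 6
  (π[d](S) ⋈[d=b] T) → 3

== RESULT ==
d | b | u
3 | 3 | q
5 | 5 | q
5 | 5 | r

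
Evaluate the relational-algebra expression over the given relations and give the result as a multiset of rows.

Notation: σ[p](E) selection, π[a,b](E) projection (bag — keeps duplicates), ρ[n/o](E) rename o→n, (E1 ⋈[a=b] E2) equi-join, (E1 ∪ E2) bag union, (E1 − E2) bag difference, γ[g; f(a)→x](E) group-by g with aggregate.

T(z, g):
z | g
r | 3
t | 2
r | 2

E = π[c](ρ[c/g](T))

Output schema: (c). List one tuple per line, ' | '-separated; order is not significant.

Subexpression sizes:
  T → 3
  ρ[c/g](T) → 3
  π[c](ρ[c/g](T)) → 3

== RESULT ==
c
2
2
3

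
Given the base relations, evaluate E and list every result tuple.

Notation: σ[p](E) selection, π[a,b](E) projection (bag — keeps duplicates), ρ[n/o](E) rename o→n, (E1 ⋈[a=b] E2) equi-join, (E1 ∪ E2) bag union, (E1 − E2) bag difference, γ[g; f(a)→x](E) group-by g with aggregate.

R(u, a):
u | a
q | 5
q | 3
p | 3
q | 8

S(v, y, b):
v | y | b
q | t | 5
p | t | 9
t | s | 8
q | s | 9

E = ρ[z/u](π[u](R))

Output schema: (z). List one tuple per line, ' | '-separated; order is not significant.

Stepwise |·|:
  R → 4
  π[u](R) → 4
  ρ[z/u](π[u](R)) → 4

== RESULT ==
z
p
q
q
q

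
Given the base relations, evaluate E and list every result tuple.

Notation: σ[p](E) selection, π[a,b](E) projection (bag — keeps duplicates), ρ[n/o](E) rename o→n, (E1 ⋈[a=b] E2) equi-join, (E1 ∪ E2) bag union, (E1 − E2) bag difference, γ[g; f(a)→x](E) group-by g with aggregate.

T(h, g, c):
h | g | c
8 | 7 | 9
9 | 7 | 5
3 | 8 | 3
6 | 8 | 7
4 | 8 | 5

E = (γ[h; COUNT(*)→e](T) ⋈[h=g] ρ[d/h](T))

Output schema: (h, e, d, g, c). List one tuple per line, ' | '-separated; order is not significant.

Stepwise |·|:
  T → 5
  γ[h; COUNT(*)→e](T) → 5
  T → 5
  ρ[d/h](T) → 5
  (γ[h; COUNT(*)→e](T) ⋈[h=g] ρ[d/h](T)) → 3

== RESULT ==
h | e | d | g | c
8 | 1 | 3 | 8 | 3
8 | 1 | 4 | 8 | 5
8 | 1 | 6 | 8 | 7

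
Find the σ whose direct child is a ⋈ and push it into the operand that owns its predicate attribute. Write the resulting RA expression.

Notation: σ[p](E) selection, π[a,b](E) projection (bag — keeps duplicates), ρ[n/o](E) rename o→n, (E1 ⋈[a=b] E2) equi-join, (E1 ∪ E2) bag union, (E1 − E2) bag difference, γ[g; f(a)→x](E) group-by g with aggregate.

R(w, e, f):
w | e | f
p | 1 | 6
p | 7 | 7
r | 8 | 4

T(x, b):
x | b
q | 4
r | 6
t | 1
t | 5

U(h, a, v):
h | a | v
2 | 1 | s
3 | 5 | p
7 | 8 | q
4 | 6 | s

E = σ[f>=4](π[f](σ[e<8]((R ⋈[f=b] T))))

σ filters on e, owned by the left side.
E' = σ[f>=4](π[f]((σ[e<8](R) ⋈[f=b] T)))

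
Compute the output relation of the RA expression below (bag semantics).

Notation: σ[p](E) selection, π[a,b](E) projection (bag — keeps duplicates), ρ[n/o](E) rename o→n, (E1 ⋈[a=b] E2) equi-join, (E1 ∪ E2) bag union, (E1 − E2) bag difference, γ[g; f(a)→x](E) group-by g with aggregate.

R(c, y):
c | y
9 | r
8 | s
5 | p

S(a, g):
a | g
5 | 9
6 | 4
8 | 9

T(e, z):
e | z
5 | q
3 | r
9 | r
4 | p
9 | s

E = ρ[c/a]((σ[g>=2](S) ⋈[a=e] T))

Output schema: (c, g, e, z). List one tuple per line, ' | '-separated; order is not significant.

Stepwise |·|:
  S → 3
  σ[g>=2](S) → 3
  T → 5
  (σ[g>=2](S) ⋈[a=e] T) → 1
  ρ[c/a]((σ[g>=2](S) ⋈[a=e] T)) → 1

== RESULT ==
c | g | e | z
5 | 9 | 5 | q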